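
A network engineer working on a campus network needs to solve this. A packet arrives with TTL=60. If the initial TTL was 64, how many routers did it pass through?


Given: initial TTL = 64, received TTL = 60
Hops = initial TTL - received TTL
Hops = 64 - 60 = 4

4


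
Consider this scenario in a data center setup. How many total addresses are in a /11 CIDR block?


Given: CIDR prefix /11
Host bits = 32 - 11 = 21
Total addresses = 2^21 = 2097152

2097152


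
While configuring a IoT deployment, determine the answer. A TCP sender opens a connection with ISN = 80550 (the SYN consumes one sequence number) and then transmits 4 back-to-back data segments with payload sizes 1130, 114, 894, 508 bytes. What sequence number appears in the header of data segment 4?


The SYN occupies sequence number ISN = 80550, so the first data byte is ISN + 1 = 80551.
SEQ of data segment i = (ISN + 1) + sum of payload sizes of segments 1..i-1.
Segment 1: SEQ = 80551, payload = 1130 bytes
Segment 2: SEQ = 81681, payload = 114 bytes
Segment 3: SEQ = 81795, payload = 894 bytes
Segment 4: SEQ = 82689, payload = 508 bytes
SEQ of segment 4 = 80551 + 1130 + 114 + 894 = 82689

82689


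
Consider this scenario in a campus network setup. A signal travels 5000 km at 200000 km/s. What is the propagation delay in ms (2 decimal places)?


Given: distance = 5000 km, speed = 200000 km/s
Delay = distance / speed = 5000 / 200000 seconds
Delay in ms = 5000 * 1000 / 200000
Delay = 25.0000 ms
Rounded to 2 dp = 25.00 ms

25.00


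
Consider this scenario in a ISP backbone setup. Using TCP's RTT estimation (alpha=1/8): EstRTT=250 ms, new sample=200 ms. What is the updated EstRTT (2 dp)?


Given: EstRTT = 250 ms, SampleRTT = 200 ms, alpha = 1/8
New EstRTT = (1 - alpha) * EstRTT + alpha * SampleRTT
(7/8) * 250 = 218.75
(1/8) * 200 = 25
New EstRTT = 218.75 + 25 = 243.75 ms -> 243.75 ms (2 dp)

243.75


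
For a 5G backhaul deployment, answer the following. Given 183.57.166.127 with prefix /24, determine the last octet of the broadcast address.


Given: IP = 183.57.166.127, prefix = /24
Host bits = 32 - 24 = 8
Network last octet = 127 AND mask = 0
Host part size = 2^8 - 1 = 255
Broadcast last octet = 0 OR 255 = 255

255


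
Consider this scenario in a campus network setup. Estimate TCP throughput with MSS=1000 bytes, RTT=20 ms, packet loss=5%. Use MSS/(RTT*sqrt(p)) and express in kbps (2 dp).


Given: MSS = 1000 bytes, RTT = 20 ms, loss = 5%
RTT in seconds = 20 / 1000 = 0.02
Loss rate = 5% = 0.05
sqrt(loss) = sqrt(0.05) = 0.223606797750
Throughput (bytes/s) = 1000 / (0.02 * 0.223606797750) = 223606.7977
Throughput (kbps) = 223606.7977 * 8 / 1000 = 1788.854382 -> 1788.85 kbps (2 dp)

1788.85


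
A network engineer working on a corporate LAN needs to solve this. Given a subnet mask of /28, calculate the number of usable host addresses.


Given: subnet mask /28
Host bits = 32 - 28 = 4
Total addresses = 2^4 = 16
Usable hosts = 16 - 2 (network + broadcast) = 14

14


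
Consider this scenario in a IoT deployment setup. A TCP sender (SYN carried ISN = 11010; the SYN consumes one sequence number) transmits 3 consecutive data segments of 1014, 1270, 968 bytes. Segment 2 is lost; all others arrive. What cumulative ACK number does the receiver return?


SYN uses sequence number 11010; first data byte = ISN + 1 = 11011.
Segment 1: SEQ = 11011, len = 1014 B, covers [11011, 12024]
Segment 2: SEQ = 12025, len = 1270 B, covers [12025, 13294] [LOST]
Segment 3: SEQ = 13295, len = 968 B, covers [13295, 14262]
In-order data received: bytes [11011, 12024] (segments 1..1).
Segment 2 missing -> gap begins at byte 12025; later segments buffered out of order.
Cumulative ACK = next expected in-order byte = 11011 + 1014 = 12025

12025


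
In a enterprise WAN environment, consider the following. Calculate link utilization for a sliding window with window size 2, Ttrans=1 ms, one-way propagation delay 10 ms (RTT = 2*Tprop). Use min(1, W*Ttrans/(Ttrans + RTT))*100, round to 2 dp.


Given: W = 2, Ttrans = 1 ms, RTT = 20 ms (= 2 * Tprop, Tprop = 10 ms)
Cycle time = Ttrans + RTT = 1 + 20 = 21 ms (first packet sent until its ACK returns)
W * Ttrans = 2 * 1 = 2 ms of sending per cycle
W * Ttrans / (Ttrans + RTT) = 2 / 21 = 0.095238
U = min(1, 0.095238) = 0.095238
U% = 9.52%

9.52


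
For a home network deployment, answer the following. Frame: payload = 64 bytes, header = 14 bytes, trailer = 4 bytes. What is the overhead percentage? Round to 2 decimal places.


Given: payload = 64 B, header = 14 B, trailer = 4 B
Overhead bytes = header + trailer = 14 + 4 = 18
Total frame = payload + overhead = 64 + 18 = 82
Overhead % = 18 / 82 * 100 = 21.9512% -> 21.95% (2 dp)

21.95


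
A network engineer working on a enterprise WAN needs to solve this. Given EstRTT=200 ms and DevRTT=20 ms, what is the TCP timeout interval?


Given: EstRTT = 200 ms, DevRTT = 20 ms
Timeout = EstRTT + 4 * DevRTT
4 * DevRTT = 4 * 20 = 80
Timeout = 200 + 80 = 280 ms

280


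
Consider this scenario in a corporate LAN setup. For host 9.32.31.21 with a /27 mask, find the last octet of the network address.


Given: IP = 9.32.31.21, prefix = /27
Subnet mask = 255.255.255.224
Last octet of IP: 21
Last octet of mask: 224
Network last octet = 21 AND 224 = 0

0


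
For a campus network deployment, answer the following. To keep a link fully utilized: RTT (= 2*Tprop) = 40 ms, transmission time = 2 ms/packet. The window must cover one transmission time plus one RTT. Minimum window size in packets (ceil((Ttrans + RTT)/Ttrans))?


Given: Ttrans = 2 ms, RTT = 40 ms (= 2 * Tprop, Tprop = 20 ms)
Time until first ACK returns = Ttrans + RTT = 2 + 40 = 42 ms
Need W * Ttrans >= Ttrans + RTT  ->  W >= (Ttrans + RTT) / Ttrans
(Ttrans + RTT) / Ttrans = 42 / 2 = 21
W_min = ceil(21) = 21

21


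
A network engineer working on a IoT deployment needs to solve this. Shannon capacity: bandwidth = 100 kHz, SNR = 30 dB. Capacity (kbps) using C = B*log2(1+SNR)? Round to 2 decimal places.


Given: B = 100 kHz, SNR = 30 dB
SNR linear = 10^(30/10) = 1000
1 + SNR = 1001
log2(1001) = 9.9672262588
C = 100 * 1000 * 9.9672262588 = 996722.6259 bps
C = 996.722626 kbps -> 996.72 kbps (2 dp)

996.72


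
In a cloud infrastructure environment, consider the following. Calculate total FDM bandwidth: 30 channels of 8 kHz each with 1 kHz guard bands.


Given: 30 channels, 8 kHz each, guard = 1 kHz
Channel bandwidth = 30 * 8 = 240 kHz
Guard bands = 29 gaps * 1 kHz = 29 kHz
Total = 240 + 29 = 269 kHz

269


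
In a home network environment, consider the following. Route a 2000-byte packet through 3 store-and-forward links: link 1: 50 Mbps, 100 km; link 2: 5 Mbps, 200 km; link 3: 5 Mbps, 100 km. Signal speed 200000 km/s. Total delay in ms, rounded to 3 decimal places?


Packet = 2000 bytes = 16000 bits. Store-and-forward: sum (t_trans + t_prop) per link.
Link 1: t_trans = 16000/(50*10^6) s = 0.3200 ms; t_prop = 100/200000 s = 0.5000 ms; subtotal = 0.8200 ms
Link 2: t_trans = 16000/(5*10^6) s = 3.2000 ms; t_prop = 200/200000 s = 1.0000 ms; subtotal = 4.2000 ms
Link 3: t_trans = 16000/(5*10^6) s = 3.2000 ms; t_prop = 100/200000 s = 0.5000 ms; subtotal = 3.7000 ms
End-to-end = 0.8200 + 4.2000 + 3.7000 = 8.7200 ms -> 8.720 ms (3 dp)

8.720


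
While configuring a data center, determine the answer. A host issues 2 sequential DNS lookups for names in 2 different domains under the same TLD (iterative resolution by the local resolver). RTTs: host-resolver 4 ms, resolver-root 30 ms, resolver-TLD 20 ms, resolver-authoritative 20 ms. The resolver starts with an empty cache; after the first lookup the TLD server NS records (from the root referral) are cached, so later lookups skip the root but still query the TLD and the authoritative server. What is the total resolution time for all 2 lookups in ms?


Lookup 1 (cold cache): local + root + TLD + auth = 4 + 30 + 20 + 20 = 74 ms
Lookups 2..2 (TLD NS cached -> skip root; new domain -> still ask TLD and auth): local + TLD + auth = 4 + 20 + 20 = 44 ms each
Remaining 1 lookups: 1 * 44 = 44 ms
Total = 74 + 44 = 118 ms

118


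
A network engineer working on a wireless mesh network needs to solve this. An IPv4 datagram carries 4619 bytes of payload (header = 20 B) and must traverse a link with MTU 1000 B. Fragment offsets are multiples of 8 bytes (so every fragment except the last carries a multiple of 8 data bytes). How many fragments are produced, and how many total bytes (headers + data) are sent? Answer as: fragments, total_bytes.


Max data per non-final fragment = floor((MTU - header)/8)*8 = floor((1000 - 20)/8)*8 = floor(980/8)*8 = 976 B
Final fragment needs no 8-byte alignment: it can carry up to MTU - header = 980 B
Non-final fragments needed = ceil((payload - 980) / 976) = ceil(3639/976) = ceil(3.7285) = 4
Number of fragments = 4 + 1 = 5
Fragment sizes (data): 4 * 976 B + 715 B (last, 715 <= 980 OK)
Total bytes sent = payload + n_frags * header = 4619 + 5*20 = 4619 + 100 = 4719 B

5, 4719


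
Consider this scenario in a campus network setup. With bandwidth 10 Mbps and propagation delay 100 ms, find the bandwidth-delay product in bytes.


Given: bandwidth = 10 Mbps, delay = 100 ms
BDP in bits = 10 * 10^6 * 100 / 1000
BDP in bits = 1000000
BDP in bytes = 1000000 / 8 = 125000

125000


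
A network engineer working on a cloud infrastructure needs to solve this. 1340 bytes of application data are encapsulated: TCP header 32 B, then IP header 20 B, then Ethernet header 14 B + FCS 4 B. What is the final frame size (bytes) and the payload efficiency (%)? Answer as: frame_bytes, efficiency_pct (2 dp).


TCP segment = 1340 + 32 = 1372 B
IP packet = 1372 + 20 = 1392 B
Ethernet frame = 1392 + 14 + 4 = 1410 B
Efficiency = app / frame = 1340 / 1410 = 0.950355 = 95.0355% -> 95.04% (2 dp)

1410, 95.04


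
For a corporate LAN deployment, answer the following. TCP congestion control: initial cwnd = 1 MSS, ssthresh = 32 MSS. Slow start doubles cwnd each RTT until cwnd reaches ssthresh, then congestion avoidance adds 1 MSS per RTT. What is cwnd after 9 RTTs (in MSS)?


RTT 0: cwnd = 1 MSS (initial)
RTT 1: cwnd = 2 MSS (slow start, doubled)
RTT 2: cwnd = 4 MSS (slow start, doubled)
RTT 3: cwnd = 8 MSS (slow start, doubled)
RTT 4: cwnd = 16 MSS (slow start, doubled)
RTT 5: cwnd = 32 MSS (slow start, doubled)
RTT 6: cwnd = 33 MSS (congestion avoidance, +1)
RTT 7: cwnd = 34 MSS (congestion avoidance, +1)
RTT 8: cwnd = 35 MSS (congestion avoidance, +1)
RTT 9: cwnd = 36 MSS (congestion avoidance, +1)

36


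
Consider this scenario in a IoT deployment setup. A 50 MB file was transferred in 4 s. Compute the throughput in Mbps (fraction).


Given: file = 50 MB, time = 4 s
File in Mb = 50 * 8 = 400 Mb
Throughput = 400 / 4 Mbps
Throughput = 100 Mbps

100


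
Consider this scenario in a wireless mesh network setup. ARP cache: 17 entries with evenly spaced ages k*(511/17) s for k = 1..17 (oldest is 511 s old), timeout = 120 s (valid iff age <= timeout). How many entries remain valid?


Ages are k * 511/17 s for k = 1..17 (spacing = 30.0588 s).
Entry k is valid iff k * 511/17 <= 120 iff k <= 17 * 120 / 511 = 3.9922
n_valid = floor(3.9922) = 3
(n_stale = 17 - 3 = 14)

3


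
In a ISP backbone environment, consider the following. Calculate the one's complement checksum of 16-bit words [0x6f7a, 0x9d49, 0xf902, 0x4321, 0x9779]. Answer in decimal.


Given words: [0x6f7a, 0x9d49, 0xf902, 0x4321, 0x9779]
Step 1: Sum all words
Raw sum = 28538 + 40265 + 63746 + 17185 + 38777 = 188511
Step 2: Fold carry: (57439 + 2) = 57441
One's complement = ~57441 & 0xFFFF = 8094

8094


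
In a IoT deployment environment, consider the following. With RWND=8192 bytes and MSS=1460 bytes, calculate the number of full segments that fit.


Given: RWND = 8192 bytes, MSS = 1460 bytes
Full segments = floor(RWND / MSS)
Full segments = floor(8192 / 1460)
Full segments = floor(5.611) = 5

5


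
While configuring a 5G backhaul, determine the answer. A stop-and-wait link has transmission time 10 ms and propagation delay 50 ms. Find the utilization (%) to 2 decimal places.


Given: Ttrans = 10 ms, Tprop = 50 ms
RTT = 2 * Tprop = 2 * 50 = 100 ms
U = Ttrans / (Ttrans + RTT)
U = 10 / (10 + 100)
U = 10 / 110 = 0.090909
U% = 9.09%

9.09


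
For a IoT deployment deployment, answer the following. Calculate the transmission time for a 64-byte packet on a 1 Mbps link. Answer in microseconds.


Given: packet = 64 bytes, bandwidth = 1 Mbps
Packet in bits = 64 * 8 = 512 bits
Bandwidth = 1 * 10^6 = 1000000 bps
Time = 512 / 1000000 seconds
Time in us = 512 * 10^6 / 1000000 = 512

512


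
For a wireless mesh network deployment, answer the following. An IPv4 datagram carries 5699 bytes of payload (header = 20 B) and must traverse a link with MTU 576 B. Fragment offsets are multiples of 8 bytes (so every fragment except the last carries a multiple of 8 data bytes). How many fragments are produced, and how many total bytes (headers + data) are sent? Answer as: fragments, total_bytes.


Max data per non-final fragment = floor((MTU - header)/8)*8 = floor((576 - 20)/8)*8 = floor(556/8)*8 = 552 B
Final fragment needs no 8-byte alignment: it can carry up to MTU - header = 556 B
Non-final fragments needed = ceil((payload - 556) / 552) = ceil(5143/552) = ceil(9.3170) = 10
Number of fragments = 10 + 1 = 11
Fragment sizes (data): 10 * 552 B + 179 B (last, 179 <= 556 OK)
Total bytes sent = payload + n_frags * header = 5699 + 11*20 = 5699 + 220 = 5919 B

11, 5919


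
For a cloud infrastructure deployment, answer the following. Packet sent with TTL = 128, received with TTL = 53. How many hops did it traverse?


Given: initial TTL = 128, received TTL = 53
Hops = initial TTL - received TTL
Hops = 128 - 53 = 75

75


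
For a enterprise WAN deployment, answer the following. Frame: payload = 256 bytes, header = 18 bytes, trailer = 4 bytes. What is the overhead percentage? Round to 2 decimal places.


Given: payload = 256 B, header = 18 B, trailer = 4 B
Overhead bytes = header + trailer = 18 + 4 = 22
Total frame = payload + overhead = 256 + 22 = 278
Overhead % = 22 / 278 * 100 = 7.9137% -> 7.91% (2 dp)

7.91


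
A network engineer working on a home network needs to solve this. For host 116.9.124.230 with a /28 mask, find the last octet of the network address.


Given: IP = 116.9.124.230, prefix = /28
Subnet mask = 255.255.255.240
Last octet of IP: 230
Last octet of mask: 240
Network last octet = 230 AND 240 = 224

224


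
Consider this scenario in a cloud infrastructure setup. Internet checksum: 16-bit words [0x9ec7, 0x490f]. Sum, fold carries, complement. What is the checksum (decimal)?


Given words: [0x9ec7, 0x490f]
Step 1: Sum all words
Raw sum = 40647 + 18703 = 59350
One's complement = ~59350 & 0xFFFF = 6185

6185


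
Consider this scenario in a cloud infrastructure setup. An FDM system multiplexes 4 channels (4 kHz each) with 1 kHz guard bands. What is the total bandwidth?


Given: 4 channels, 4 kHz each, guard = 1 kHz
Channel bandwidth = 4 * 4 = 16 kHz
Guard bands = 3 gaps * 1 kHz = 3 kHz
Total = 16 + 3 = 19 kHz

19


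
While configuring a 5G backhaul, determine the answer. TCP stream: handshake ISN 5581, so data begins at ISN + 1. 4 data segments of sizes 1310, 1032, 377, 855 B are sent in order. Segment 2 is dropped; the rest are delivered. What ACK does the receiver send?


SYN uses sequence number 5581; first data byte = ISN + 1 = 5582.
Segment 1: SEQ = 5582, len = 1310 B, covers [5582, 6891]
Segment 2: SEQ = 6892, len = 1032 B, covers [6892, 7923] [LOST]
Segment 3: SEQ = 7924, len = 377 B, covers [7924, 8300]
Segment 4: SEQ = 8301, len = 855 B, covers [8301, 9155]
In-order data received: bytes [5582, 6891] (segments 1..1).
Segment 2 missing -> gap begins at byte 6892; later segments buffered out of order.
Cumulative ACK = next expected in-order byte = 5582 + 1310 = 6892

6892


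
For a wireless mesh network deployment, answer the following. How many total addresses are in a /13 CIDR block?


Given: CIDR prefix /13
Host bits = 32 - 13 = 19
Total addresses = 2^19 = 524288

524288


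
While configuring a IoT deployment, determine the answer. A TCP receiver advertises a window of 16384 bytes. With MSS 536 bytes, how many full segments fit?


Given: RWND = 16384 bytes, MSS = 536 bytes
Full segments = floor(RWND / MSS)
Full segments = floor(16384 / 536)
Full segments = floor(30.5672) = 30

30


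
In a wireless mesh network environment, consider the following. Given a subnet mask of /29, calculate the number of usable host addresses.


Given: subnet mask /29
Host bits = 32 - 29 = 3
Total addresses = 2^3 = 8
Usable hosts = 8 - 2 (network + broadcast) = 6

6


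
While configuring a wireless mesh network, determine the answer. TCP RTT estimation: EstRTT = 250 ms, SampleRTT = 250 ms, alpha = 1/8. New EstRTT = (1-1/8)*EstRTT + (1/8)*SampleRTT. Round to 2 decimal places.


Given: EstRTT = 250 ms, SampleRTT = 250 ms, alpha = 1/8
New EstRTT = (1 - alpha) * EstRTT + alpha * SampleRTT
(7/8) * 250 = 218.75
(1/8) * 250 = 31.25
New EstRTT = 218.75 + 31.25 = 250 ms -> 250.00 ms (2 dp)

250.00


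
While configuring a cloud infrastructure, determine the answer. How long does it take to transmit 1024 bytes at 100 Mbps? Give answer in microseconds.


Given: packet = 1024 bytes, bandwidth = 100 Mbps
Packet in bits = 1024 * 8 = 8192 bits
Bandwidth = 100 * 10^6 = 100000000 bps
Time = 8192 / 100000000 seconds
Time in us = 8192 * 10^6 / 100000000 = 81.92

81.92


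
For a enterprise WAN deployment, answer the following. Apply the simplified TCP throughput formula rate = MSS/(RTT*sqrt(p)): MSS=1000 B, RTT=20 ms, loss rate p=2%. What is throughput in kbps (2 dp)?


Given: MSS = 1000 bytes, RTT = 20 ms, loss = 2%
RTT in seconds = 20 / 1000 = 0.02
Loss rate = 2% = 0.02
sqrt(loss) = sqrt(0.02) = 0.141421356237
Throughput (bytes/s) = 1000 / (0.02 * 0.141421356237) = 353553.3906
Throughput (kbps) = 353553.3906 * 8 / 1000 = 2828.427125 -> 2828.43 kbps (2 dp)

2828.43


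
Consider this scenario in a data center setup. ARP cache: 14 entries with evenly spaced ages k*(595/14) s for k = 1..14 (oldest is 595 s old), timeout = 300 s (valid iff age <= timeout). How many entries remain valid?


Ages are k * 595/14 s for k = 1..14 (spacing = 42.5000 s).
Entry k is valid iff k * 595/14 <= 300 iff k <= 14 * 300 / 595 = 7.0588
n_valid = floor(7.0588) = 7
(n_stale = 14 - 7 = 7)

7


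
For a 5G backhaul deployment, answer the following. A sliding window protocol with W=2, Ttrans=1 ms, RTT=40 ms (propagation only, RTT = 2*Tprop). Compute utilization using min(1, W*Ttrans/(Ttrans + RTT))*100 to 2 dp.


Given: W = 2, Ttrans = 1 ms, RTT = 40 ms (= 2 * Tprop, Tprop = 20 ms)
Cycle time = Ttrans + RTT = 1 + 40 = 41 ms (first packet sent until its ACK returns)
W * Ttrans = 2 * 1 = 2 ms of sending per cycle
W * Ttrans / (Ttrans + RTT) = 2 / 41 = 0.048780
U = min(1, 0.048780) = 0.048780
U% = 4.88%

4.88


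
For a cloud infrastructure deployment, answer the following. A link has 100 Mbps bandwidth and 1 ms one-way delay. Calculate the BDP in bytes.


Given: bandwidth = 100 Mbps, delay = 1 ms
BDP in bits = 100 * 10^6 * 1 / 1000
BDP in bits = 100000
BDP in bytes = 100000 / 8 = 12500

12500


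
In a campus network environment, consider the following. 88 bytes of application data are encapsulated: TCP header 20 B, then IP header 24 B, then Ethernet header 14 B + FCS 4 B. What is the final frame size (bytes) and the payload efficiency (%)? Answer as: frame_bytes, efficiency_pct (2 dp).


TCP segment = 88 + 20 = 108 B
IP packet = 108 + 24 = 132 B
Ethernet frame = 132 + 14 + 4 = 150 B
Efficiency = app / frame = 88 / 150 = 0.586667 = 58.6667% -> 58.67% (2 dp)

150, 58.67


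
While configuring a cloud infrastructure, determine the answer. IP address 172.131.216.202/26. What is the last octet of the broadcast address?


Given: IP = 172.131.216.202, prefix = /26
Host bits = 32 - 26 = 6
Network last octet = 202 AND mask = 192
Host part size = 2^6 - 1 = 63
Broadcast last octet = 192 OR 63 = 255

255


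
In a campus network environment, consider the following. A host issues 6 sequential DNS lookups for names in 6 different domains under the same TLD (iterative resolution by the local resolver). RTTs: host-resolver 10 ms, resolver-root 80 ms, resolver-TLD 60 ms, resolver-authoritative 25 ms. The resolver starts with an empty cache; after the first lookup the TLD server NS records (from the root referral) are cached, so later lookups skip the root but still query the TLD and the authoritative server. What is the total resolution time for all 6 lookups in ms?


Lookup 1 (cold cache): local + root + TLD + auth = 10 + 80 + 60 + 25 = 175 ms
Lookups 2..6 (TLD NS cached -> skip root; new domain -> still ask TLD and auth): local + TLD + auth = 10 + 60 + 25 = 95 ms each
Remaining 5 lookups: 5 * 95 = 475 ms
Total = 175 + 475 = 650 ms

650


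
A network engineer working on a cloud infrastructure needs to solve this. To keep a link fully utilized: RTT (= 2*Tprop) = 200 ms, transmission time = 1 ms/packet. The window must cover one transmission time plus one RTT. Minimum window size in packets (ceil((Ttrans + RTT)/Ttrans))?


Given: Ttrans = 1 ms, RTT = 200 ms (= 2 * Tprop, Tprop = 100 ms)
Time until first ACK returns = Ttrans + RTT = 1 + 200 = 201 ms
Need W * Ttrans >= Ttrans + RTT  ->  W >= (Ttrans + RTT) / Ttrans
(Ttrans + RTT) / Ttrans = 201 / 1 = 201
W_min = ceil(201) = 201

201


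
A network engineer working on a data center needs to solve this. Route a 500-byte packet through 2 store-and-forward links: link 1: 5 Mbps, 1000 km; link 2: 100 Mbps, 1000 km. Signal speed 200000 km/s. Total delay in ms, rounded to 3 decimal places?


Packet = 500 bytes = 4000 bits. Store-and-forward: sum (t_trans + t_prop) per link.
Link 1: t_trans = 4000/(5*10^6) s = 0.8000 ms; t_prop = 1000/200000 s = 5.0000 ms; subtotal = 5.8000 ms
Link 2: t_trans = 4000/(100*10^6) s = 0.0400 ms; t_prop = 1000/200000 s = 5.0000 ms; subtotal = 5.0400 ms
End-to-end = 5.8000 + 5.0400 = 10.8400 ms -> 10.840 ms (3 dp)

10.840


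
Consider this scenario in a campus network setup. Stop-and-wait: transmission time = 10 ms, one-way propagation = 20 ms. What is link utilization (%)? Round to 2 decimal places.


Given: Ttrans = 10 ms, Tprop = 20 ms
RTT = 2 * Tprop = 2 * 20 = 40 ms
U = Ttrans / (Ttrans + RTT)
U = 10 / (10 + 40)
U = 10 / 50 = 0.2
U% = 20.00%

20.00


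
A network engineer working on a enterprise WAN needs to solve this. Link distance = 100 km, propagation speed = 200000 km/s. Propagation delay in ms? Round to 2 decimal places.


Given: distance = 100 km, speed = 200000 km/s
Delay = distance / speed = 100 / 200000 seconds
Delay in ms = 100 * 1000 / 200000
Delay = 0.5000 ms
Rounded to 2 dp = 0.50 ms

0.50


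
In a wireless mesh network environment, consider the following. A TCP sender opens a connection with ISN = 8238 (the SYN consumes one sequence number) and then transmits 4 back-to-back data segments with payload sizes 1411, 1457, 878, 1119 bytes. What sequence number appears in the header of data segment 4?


The SYN occupies sequence number ISN = 8238, so the first data byte is ISN + 1 = 8239.
SEQ of data segment i = (ISN + 1) + sum of payload sizes of segments 1..i-1.
Segment 1: SEQ = 8239, payload = 1411 bytes
Segment 2: SEQ = 9650, payload = 1457 bytes
Segment 3: SEQ = 11107, payload = 878 bytes
Segment 4: SEQ = 11985, payload = 1119 bytes
SEQ of segment 4 = 8239 + 1411 + 1457 + 878 = 11985

11985


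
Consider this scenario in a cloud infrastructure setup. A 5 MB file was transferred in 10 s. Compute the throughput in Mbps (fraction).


Given: file = 5 MB, time = 10 s
File in Mb = 5 * 8 = 40 Mb
Throughput = 40 / 10 Mbps
Throughput = 4 Mbps

4


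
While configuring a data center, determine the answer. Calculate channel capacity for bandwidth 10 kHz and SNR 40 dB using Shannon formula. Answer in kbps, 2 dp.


Given: B = 10 kHz, SNR = 40 dB
SNR linear = 10^(40/10) = 10000
1 + SNR = 10001
log2(10001) = 13.2878566418
C = 10 * 1000 * 13.2878566418 = 132878.5664 bps
C = 132.878566 kbps -> 132.88 kbps (2 dp)

132.88


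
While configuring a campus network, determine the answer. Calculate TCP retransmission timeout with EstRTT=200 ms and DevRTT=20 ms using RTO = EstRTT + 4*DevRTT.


Given: EstRTT = 200 ms, DevRTT = 20 ms
Timeout = EstRTT + 4 * DevRTT
4 * DevRTT = 4 * 20 = 80
Timeout = 200 + 80 = 280 ms

280


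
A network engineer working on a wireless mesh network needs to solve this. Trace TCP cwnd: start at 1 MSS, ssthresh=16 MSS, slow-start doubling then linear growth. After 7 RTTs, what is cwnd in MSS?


RTT 0: cwnd = 1 MSS (initial)
RTT 1: cwnd = 2 MSS (slow start, doubled)
RTT 2: cwnd = 4 MSS (slow start, doubled)
RTT 3: cwnd = 8 MSS (slow start, doubled)
RTT 4: cwnd = 16 MSS (slow start, doubled)
RTT 5: cwnd = 17 MSS (congestion avoidance, +1)
RTT 6: cwnd = 18 MSS (congestion avoidance, +1)
RTT 7: cwnd = 19 MSS (congestion avoidance, +1)

19


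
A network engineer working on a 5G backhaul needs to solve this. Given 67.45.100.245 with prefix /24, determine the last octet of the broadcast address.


Given: IP = 67.45.100.245, prefix = /24
Host bits = 32 - 24 = 8
Network last octet = 245 AND mask = 0
Host part size = 2^8 - 1 = 255
Broadcast last octet = 0 OR 255 = 255

255


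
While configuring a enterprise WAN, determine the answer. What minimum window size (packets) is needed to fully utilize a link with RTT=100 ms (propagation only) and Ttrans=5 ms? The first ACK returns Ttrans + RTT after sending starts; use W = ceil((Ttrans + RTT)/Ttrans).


Given: Ttrans = 5 ms, RTT = 100 ms (= 2 * Tprop, Tprop = 50 ms)
Time until first ACK returns = Ttrans + RTT = 5 + 100 = 105 ms
Need W * Ttrans >= Ttrans + RTT  ->  W >= (Ttrans + RTT) / Ttrans
(Ttrans + RTT) / Ttrans = 105 / 5 = 21
W_min = ceil(21) = 21

21


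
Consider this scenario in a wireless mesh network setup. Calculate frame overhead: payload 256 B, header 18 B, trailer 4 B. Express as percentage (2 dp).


Given: payload = 256 B, header = 18 B, trailer = 4 B
Overhead bytes = header + trailer = 18 + 4 = 22
Total frame = payload + overhead = 256 + 22 = 278
Overhead % = 22 / 278 * 100 = 7.9137% -> 7.91% (2 dp)

7.91


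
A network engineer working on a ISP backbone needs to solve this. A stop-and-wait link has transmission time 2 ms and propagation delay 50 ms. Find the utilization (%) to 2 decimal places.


Given: Ttrans = 2 ms, Tprop = 50 ms
RTT = 2 * Tprop = 2 * 50 = 100 ms
U = Ttrans / (Ttrans + RTT)
U = 2 / (2 + 100)
U = 2 / 102 = 0.019608
U% = 1.96%

1.96


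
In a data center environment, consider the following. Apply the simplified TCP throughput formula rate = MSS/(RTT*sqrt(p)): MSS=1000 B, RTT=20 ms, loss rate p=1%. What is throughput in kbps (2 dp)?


Given: MSS = 1000 bytes, RTT = 20 ms, loss = 1%
RTT in seconds = 20 / 1000 = 0.02
Loss rate = 1% = 0.01
sqrt(loss) = sqrt(0.01) = 0.1
Throughput (bytes/s) = 1000 / (0.02 * 0.1) = 500000.0000
Throughput (kbps) = 500000.0000 * 8 / 1000 = 4000.000000 -> 4000.00 kbps (2 dp)

4000.00


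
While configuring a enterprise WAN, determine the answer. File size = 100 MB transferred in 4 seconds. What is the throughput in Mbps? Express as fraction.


Given: file = 100 MB, time = 4 s
File in Mb = 100 * 8 = 800 Mb
Throughput = 800 / 4 Mbps
Throughput = 200 Mbps

200


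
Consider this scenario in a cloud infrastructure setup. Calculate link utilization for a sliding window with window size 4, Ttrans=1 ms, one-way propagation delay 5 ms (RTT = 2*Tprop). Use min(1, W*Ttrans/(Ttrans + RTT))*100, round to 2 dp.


Given: W = 4, Ttrans = 1 ms, RTT = 10 ms (= 2 * Tprop, Tprop = 5 ms)
Cycle time = Ttrans + RTT = 1 + 10 = 11 ms (first packet sent until its ACK returns)
W * Ttrans = 4 * 1 = 4 ms of sending per cycle
W * Ttrans / (Ttrans + RTT) = 4 / 11 = 0.363636
U = min(1, 0.363636) = 0.363636
U% = 36.36%

36.36


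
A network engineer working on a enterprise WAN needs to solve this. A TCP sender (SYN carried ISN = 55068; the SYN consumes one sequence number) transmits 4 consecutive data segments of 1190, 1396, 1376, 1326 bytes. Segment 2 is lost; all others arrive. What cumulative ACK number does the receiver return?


SYN uses sequence number 55068; first data byte = ISN + 1 = 55069.
Segment 1: SEQ = 55069, len = 1190 B, covers [55069, 56258]
Segment 2: SEQ = 56259, len = 1396 B, covers [56259, 57654] [LOST]
Segment 3: SEQ = 57655, len = 1376 B, covers [57655, 59030]
Segment 4: SEQ = 59031, len = 1326 B, covers [59031, 60356]
In-order data received: bytes [55069, 56258] (segments 1..1).
Segment 2 missing -> gap begins at byte 56259; later segments buffered out of order.
Cumulative ACK = next expected in-order byte = 55069 + 1190 = 56259

56259


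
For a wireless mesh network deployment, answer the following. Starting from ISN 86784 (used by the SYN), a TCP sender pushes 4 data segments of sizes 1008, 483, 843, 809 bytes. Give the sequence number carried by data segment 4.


The SYN occupies sequence number ISN = 86784, so the first data byte is ISN + 1 = 86785.
SEQ of data segment i = (ISN + 1) + sum of payload sizes of segments 1..i-1.
Segment 1: SEQ = 86785, payload = 1008 bytes
Segment 2: SEQ = 87793, payload = 483 bytes
Segment 3: SEQ = 88276, payload = 843 bytes
Segment 4: SEQ = 89119, payload = 809 bytes
SEQ of segment 4 = 86785 + 1008 + 483 + 843 = 89119

89119


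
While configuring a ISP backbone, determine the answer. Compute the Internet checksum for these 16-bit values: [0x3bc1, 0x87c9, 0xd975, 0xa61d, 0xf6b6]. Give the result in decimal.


Given words: [0x3bc1, 0x87c9, 0xd975, 0xa61d, 0xf6b6]
Step 1: Sum all words
Raw sum = 15297 + 34761 + 55669 + 42525 + 63158 = 211410
Step 2: Fold carry: (14802 + 3) = 14805
One's complement = ~14805 & 0xFFFF = 50730

50730


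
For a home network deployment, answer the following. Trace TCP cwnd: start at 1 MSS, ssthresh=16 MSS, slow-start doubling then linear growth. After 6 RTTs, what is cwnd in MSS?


RTT 0: cwnd = 1 MSS (initial)
RTT 1: cwnd = 2 MSS (slow start, doubled)
RTT 2: cwnd = 4 MSS (slow start, doubled)
RTT 3: cwnd = 8 MSS (slow start, doubled)
RTT 4: cwnd = 16 MSS (slow start, doubled)
RTT 5: cwnd = 17 MSS (congestion avoidance, +1)
RTT 6: cwnd = 18 MSS (congestion avoidance, +1)

18


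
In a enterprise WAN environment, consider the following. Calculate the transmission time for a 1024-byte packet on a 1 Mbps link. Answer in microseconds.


Given: packet = 1024 bytes, bandwidth = 1 Mbps
Packet in bits = 1024 * 8 = 8192 bits
Bandwidth = 1 * 10^6 = 1000000 bps
Time = 8192 / 1000000 seconds
Time in us = 8192 * 10^6 / 1000000 = 8192

8192


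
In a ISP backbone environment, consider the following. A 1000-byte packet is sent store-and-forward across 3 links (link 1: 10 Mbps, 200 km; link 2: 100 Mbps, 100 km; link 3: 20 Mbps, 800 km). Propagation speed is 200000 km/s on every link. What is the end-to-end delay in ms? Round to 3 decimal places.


Packet = 1000 bytes = 8000 bits. Store-and-forward: sum (t_trans + t_prop) per link.
Link 1: t_trans = 8000/(10*10^6) s = 0.8000 ms; t_prop = 200/200000 s = 1.0000 ms; subtotal = 1.8000 ms
Link 2: t_trans = 8000/(100*10^6) s = 0.0800 ms; t_prop = 100/200000 s = 0.5000 ms; subtotal = 0.5800 ms
Link 3: t_trans = 8000/(20*10^6) s = 0.4000 ms; t_prop = 800/200000 s = 4.0000 ms; subtotal = 4.4000 ms
End-to-end = 1.8000 + 0.5800 + 4.4000 = 6.7800 ms -> 6.780 ms (3 dp)

6.780


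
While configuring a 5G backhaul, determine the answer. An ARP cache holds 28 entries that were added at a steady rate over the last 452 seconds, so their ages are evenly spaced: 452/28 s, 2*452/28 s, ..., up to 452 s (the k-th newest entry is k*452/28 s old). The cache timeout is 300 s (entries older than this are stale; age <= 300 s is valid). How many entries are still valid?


Ages are k * 452/28 s for k = 1..28 (spacing = 16.1429 s).
Entry k is valid iff k * 452/28 <= 300 iff k <= 28 * 300 / 452 = 18.5841
n_valid = floor(18.5841) = 18
(n_stale = 28 - 18 = 10)

18


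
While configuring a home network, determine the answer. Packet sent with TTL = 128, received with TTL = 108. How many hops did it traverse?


Given: initial TTL = 128, received TTL = 108
Hops = initial TTL - received TTL
Hops = 128 - 108 = 20

20


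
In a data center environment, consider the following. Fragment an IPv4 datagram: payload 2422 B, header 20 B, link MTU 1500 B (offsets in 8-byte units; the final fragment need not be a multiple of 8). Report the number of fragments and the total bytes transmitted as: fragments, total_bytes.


Max data per non-final fragment = floor((MTU - header)/8)*8 = floor((1500 - 20)/8)*8 = floor(1480/8)*8 = 1480 B
Final fragment needs no 8-byte alignment: it can carry up to MTU - header = 1480 B
Non-final fragments needed = ceil((payload - 1480) / 1480) = ceil(942/1480) = ceil(0.6365) = 1
Number of fragments = 1 + 1 = 2
Fragment sizes (data): 1 * 1480 B + 942 B (last, 942 <= 1480 OK)
Total bytes sent = payload + n_frags * header = 2422 + 2*20 = 2422 + 40 = 2462 B

2, 2462


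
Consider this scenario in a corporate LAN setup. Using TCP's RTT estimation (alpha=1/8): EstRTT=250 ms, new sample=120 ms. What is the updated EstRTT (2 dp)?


Given: EstRTT = 250 ms, SampleRTT = 120 ms, alpha = 1/8
New EstRTT = (1 - alpha) * EstRTT + alpha * SampleRTT
(7/8) * 250 = 218.75
(1/8) * 120 = 15
New EstRTT = 218.75 + 15 = 233.75 ms -> 233.75 ms (2 dp)

233.75


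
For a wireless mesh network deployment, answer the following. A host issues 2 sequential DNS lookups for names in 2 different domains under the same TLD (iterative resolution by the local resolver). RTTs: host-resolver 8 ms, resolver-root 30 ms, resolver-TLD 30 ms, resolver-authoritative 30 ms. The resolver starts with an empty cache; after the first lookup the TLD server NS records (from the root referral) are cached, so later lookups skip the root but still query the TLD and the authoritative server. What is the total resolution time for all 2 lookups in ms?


Lookup 1 (cold cache): local + root + TLD + auth = 8 + 30 + 30 + 30 = 98 ms
Lookups 2..2 (TLD NS cached -> skip root; new domain -> still ask TLD and auth): local + TLD + auth = 8 + 30 + 30 = 68 ms each
Remaining 1 lookups: 1 * 68 = 68 ms
Total = 98 + 68 = 166 ms

166


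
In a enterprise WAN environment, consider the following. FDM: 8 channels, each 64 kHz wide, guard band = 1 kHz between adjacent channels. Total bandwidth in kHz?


Given: 8 channels, 64 kHz each, guard = 1 kHz
Channel bandwidth = 8 * 64 = 512 kHz
Guard bands = 7 gaps * 1 kHz = 7 kHz
Total = 512 + 7 = 519 kHz

519


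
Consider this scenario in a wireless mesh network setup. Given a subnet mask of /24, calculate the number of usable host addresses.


Given: subnet mask /24
Host bits = 32 - 24 = 8
Total addresses = 2^8 = 256
Usable hosts = 256 - 2 (network + broadcast) = 254

254


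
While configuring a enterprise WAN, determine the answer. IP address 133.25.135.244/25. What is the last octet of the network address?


Given: IP = 133.25.135.244, prefix = /25
Subnet mask = 255.255.255.128
Last octet of IP: 244
Last octet of mask: 128
Network last octet = 244 AND 128 = 128

128


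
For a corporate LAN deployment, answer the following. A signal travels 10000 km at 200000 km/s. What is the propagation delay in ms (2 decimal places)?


Given: distance = 10000 km, speed = 200000 km/s
Delay = distance / speed = 10000 / 200000 seconds
Delay in ms = 10000 * 1000 / 200000
Delay = 50.0000 ms
Rounded to 2 dp = 50.00 ms

50.00


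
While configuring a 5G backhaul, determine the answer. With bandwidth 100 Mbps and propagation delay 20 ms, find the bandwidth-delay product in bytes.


Given: bandwidth = 100 Mbps, delay = 20 ms
BDP in bits = 100 * 10^6 * 20 / 1000
BDP in bits = 2000000
BDP in bytes = 2000000 / 8 = 250000

250000


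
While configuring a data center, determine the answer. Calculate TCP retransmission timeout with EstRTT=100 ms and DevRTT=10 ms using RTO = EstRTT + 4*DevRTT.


Given: EstRTT = 100 ms, DevRTT = 10 ms
Timeout = EstRTT + 4 * DevRTT
4 * DevRTT = 4 * 10 = 40
Timeout = 100 + 40 = 140 ms

140


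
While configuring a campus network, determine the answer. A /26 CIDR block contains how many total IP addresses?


Given: CIDR prefix /26
Host bits = 32 - 26 = 6
Total addresses = 2^6 = 64

64


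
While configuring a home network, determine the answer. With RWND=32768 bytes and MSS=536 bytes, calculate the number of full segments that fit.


Given: RWND = 32768 bytes, MSS = 536 bytes
Full segments = floor(RWND / MSS)
Full segments = floor(32768 / 536)
Full segments = floor(61.1343) = 61

61


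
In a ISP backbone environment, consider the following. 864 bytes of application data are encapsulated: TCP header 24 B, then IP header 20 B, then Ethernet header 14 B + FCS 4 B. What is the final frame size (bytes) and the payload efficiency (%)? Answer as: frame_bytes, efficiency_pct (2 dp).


TCP segment = 864 + 24 = 888 B
IP packet = 888 + 20 = 908 B
Ethernet frame = 908 + 14 + 4 = 926 B
Efficiency = app / frame = 864 / 926 = 0.933045 = 93.3045% -> 93.30% (2 dp)

926, 93.30


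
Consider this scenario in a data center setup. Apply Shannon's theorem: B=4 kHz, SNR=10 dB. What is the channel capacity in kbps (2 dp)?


Given: B = 4 kHz, SNR = 10 dB
SNR linear = 10^(10/10) = 10
1 + SNR = 11
log2(11) = 3.4594316186
C = 4 * 1000 * 3.4594316186 = 13837.7265 bps
C = 13.837726 kbps -> 13.84 kbps (2 dp)

13.84


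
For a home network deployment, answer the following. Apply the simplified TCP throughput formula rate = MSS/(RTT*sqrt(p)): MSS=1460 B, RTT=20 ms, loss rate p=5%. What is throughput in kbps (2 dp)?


Given: MSS = 1460 bytes, RTT = 20 ms, loss = 5%
RTT in seconds = 20 / 1000 = 0.02
Loss rate = 5% = 0.05
sqrt(loss) = sqrt(0.05) = 0.223606797750
Throughput (bytes/s) = 1460 / (0.02 * 0.223606797750) = 326465.9247
Throughput (kbps) = 326465.9247 * 8 / 1000 = 2611.727398 -> 2611.73 kbps (2 dp)

2611.73


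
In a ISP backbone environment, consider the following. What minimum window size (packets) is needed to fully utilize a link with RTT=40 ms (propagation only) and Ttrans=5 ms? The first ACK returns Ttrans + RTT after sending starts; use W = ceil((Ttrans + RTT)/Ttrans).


Given: Ttrans = 5 ms, RTT = 40 ms (= 2 * Tprop, Tprop = 20 ms)
Time until first ACK returns = Ttrans + RTT = 5 + 40 = 45 ms
Need W * Ttrans >= Ttrans + RTT  ->  W >= (Ttrans + RTT) / Ttrans
(Ttrans + RTT) / Ttrans = 45 / 5 = 9
W_min = ceil(9) = 9

9


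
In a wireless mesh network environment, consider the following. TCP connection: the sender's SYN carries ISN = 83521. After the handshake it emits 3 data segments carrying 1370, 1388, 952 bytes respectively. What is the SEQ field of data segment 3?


The SYN occupies sequence number ISN = 83521, so the first data byte is ISN + 1 = 83522.
SEQ of data segment i = (ISN + 1) + sum of payload sizes of segments 1..i-1.
Segment 1: SEQ = 83522, payload = 1370 bytes
Segment 2: SEQ = 84892, payload = 1388 bytes
Segment 3: SEQ = 86280, payload = 952 bytes
SEQ of segment 3 = 83522 + 1370 + 1388 = 86280

86280


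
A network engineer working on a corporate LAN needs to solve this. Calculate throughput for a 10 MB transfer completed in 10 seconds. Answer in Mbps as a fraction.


Given: file = 10 MB, time = 10 s
File in Mb = 10 * 8 = 80 Mb
Throughput = 80 / 10 Mbps
Throughput = 8 Mbps

8


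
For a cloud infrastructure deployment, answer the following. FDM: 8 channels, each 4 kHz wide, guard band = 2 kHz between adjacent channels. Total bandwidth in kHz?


Given: 8 channels, 4 kHz each, guard = 2 kHz
Channel bandwidth = 8 * 4 = 32 kHz
Guard bands = 7 gaps * 2 kHz = 14 kHz
Total = 32 + 14 = 46 kHz

46


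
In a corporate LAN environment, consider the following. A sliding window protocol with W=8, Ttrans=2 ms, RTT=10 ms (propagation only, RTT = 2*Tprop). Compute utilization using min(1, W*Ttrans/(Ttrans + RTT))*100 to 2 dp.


Given: W = 8, Ttrans = 2 ms, RTT = 10 ms (= 2 * Tprop, Tprop = 5 ms)
Cycle time = Ttrans + RTT = 2 + 10 = 12 ms (first packet sent until its ACK returns)
W * Ttrans = 8 * 2 = 16 ms of sending per cycle
W * Ttrans / (Ttrans + RTT) = 16 / 12 = 1.333333
U = min(1, 1.333333) = 1.000000
U% = 100.00%

100.00
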